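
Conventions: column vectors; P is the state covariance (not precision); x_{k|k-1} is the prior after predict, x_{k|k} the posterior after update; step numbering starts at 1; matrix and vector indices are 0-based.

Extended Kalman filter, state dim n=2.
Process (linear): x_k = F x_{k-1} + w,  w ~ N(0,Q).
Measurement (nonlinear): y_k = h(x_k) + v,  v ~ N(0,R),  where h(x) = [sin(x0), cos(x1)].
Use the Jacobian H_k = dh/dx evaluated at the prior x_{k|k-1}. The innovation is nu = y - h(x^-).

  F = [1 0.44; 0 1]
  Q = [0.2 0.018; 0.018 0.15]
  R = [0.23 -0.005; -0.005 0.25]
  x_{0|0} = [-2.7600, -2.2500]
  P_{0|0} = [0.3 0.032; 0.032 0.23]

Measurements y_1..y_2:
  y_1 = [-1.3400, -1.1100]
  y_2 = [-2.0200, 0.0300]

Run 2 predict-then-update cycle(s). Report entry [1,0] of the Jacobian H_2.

H_jac[1,0] = 0.0000

step 1: x^-=[-3.7500, -2.2500]  P^-=[0.5727 0.1512; 0.1512 0.3800]  H_jac=[-0.8206 0.0000; 0.0000 0.7781]  S=[0.6156 -0.1015; -0.1015 0.4801]  K=[-0.7491 0.0866; -0.1036 0.5940]  nu=[-1.9116, -0.4818]  x^+=[-2.3598, -2.3382]  P^+=[0.2105 0.0326; 0.0326 0.1915]
step 2: x^-=[-3.3887, -2.3382]  P^-=[0.4763 0.1349; 0.1349 0.3415]  H_jac=[-0.9696 0.0000; 0.0000 0.7197]  S=[0.6778 -0.0992; -0.0992 0.4269]  K=[-0.6709 0.0716; -0.1126 0.5496]  nu=[-2.2646, 0.7243]  x^+=[-1.8175, -1.6851]  P^+=[0.1595 0.0295; 0.0295 0.1917]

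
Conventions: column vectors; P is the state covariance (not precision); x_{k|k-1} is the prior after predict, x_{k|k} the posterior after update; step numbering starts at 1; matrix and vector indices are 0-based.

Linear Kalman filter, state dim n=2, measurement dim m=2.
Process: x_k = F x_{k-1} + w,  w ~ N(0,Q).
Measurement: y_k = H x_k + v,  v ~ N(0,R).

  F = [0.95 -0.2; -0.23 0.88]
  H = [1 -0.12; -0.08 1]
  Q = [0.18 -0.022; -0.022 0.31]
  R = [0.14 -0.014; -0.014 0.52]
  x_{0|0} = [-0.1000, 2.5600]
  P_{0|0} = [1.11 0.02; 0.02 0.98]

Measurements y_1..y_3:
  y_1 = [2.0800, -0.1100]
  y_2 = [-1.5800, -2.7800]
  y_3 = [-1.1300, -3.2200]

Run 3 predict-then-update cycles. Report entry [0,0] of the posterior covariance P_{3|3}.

P_post[0,0] = 0.0910

step 1: x^-=[-0.6070, 2.2758]  P^-=[1.2134 -0.4194; -0.4194 1.1195]  S=[1.4701 -0.6688; -0.6688 1.7144]  K=[0.8784 0.0415; -0.0859 0.6391]  nu=[2.9601, -2.4344]  x^+=[1.8923, 0.4658]  P^+=[0.1247 0.0192; 0.0192 0.3351]
step 2: x^-=[1.7046, -0.0254]  P^-=[0.2986 -0.0913; -0.0913 0.5683]  S=[0.4687 -0.1982; -0.1982 1.1048]  K=[0.6670 0.0155; -0.1297 0.4977]  nu=[-3.2876, -2.6183]  x^+=[-0.5288, -0.9021]  P^+=[0.0939 0.0062; 0.0062 0.2611]
step 3: x^-=[-0.3220, -0.6722]  P^-=[0.2728 -0.0830; -0.0830 0.5147]  S=[0.4402 -0.1814; -0.1814 1.0497]  K=[0.6474 0.0120; -0.1337 0.4735]  nu=[-0.8887, -2.5735]  x^+=[-0.9282, -1.7720]  P^+=[0.0910 0.0045; 0.0045 0.2485]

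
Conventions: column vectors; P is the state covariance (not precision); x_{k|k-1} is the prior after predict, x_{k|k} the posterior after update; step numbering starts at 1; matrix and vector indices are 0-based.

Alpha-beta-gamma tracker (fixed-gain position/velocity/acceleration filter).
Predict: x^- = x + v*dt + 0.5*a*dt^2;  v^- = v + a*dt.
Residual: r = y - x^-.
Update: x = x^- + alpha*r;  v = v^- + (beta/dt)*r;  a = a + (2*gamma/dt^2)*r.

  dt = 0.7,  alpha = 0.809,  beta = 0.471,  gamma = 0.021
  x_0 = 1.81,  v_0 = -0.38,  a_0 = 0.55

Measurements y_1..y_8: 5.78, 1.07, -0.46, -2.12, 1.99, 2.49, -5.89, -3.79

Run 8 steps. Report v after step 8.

v_post = -2.1633

step 1: x_pred=1.6787  r=4.1013  x^+=4.9967  v^+=2.7646  a^+=0.9015
step 2: x_pred=7.1527  r=-6.0827  x^+=2.2318  v^+=-0.6972  a^+=0.3802
step 3: x_pred=1.8369  r=-2.2969  x^+=-0.0213  v^+=-1.9766  a^+=0.1833
step 4: x_pred=-1.3600  r=-0.7600  x^+=-1.9748  v^+=-2.3597  a^+=0.1181
step 5: x_pred=-3.5976  r=5.5876  x^+=0.9228  v^+=1.4827  a^+=0.5971
step 6: x_pred=2.1070  r=0.3830  x^+=2.4168  v^+=2.1584  a^+=0.6299
step 7: x_pred=4.0821  r=-9.9721  x^+=-3.9853  v^+=-4.1104  a^+=-0.2248
step 8: x_pred=-6.9177  r=3.1277  x^+=-4.3874  v^+=-2.1633  a^+=0.0433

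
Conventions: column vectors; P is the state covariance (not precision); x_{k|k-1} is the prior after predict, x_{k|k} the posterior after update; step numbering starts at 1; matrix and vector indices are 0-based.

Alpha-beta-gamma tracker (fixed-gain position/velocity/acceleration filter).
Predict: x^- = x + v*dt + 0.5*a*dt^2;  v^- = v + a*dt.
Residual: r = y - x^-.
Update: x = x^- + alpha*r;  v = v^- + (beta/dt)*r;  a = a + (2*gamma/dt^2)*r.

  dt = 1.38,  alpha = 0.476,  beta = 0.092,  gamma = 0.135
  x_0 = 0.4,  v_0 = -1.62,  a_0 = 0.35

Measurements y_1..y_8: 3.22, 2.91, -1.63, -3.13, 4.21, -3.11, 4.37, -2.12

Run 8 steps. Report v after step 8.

v_post = -3.6539

step 1: x_pred=-1.5023  r=4.7223  x^+=0.7455  v^+=-0.8222  a^+=1.0195
step 2: x_pred=0.5817  r=2.3283  x^+=1.6900  v^+=0.7400  a^+=1.3496
step 3: x_pred=3.9962  r=-5.6262  x^+=1.3181  v^+=2.2274  a^+=0.5519
step 4: x_pred=4.9175  r=-8.0475  x^+=1.0869  v^+=2.4526  a^+=-0.5890
step 5: x_pred=3.9106  r=0.2994  x^+=4.0531  v^+=1.6597  a^+=-0.5465
step 6: x_pred=5.8231  r=-8.9331  x^+=1.5709  v^+=0.3099  a^+=-1.8131
step 7: x_pred=0.2723  r=4.0977  x^+=2.2228  v^+=-1.9189  a^+=-1.2321
step 8: x_pred=-1.5985  r=-0.5215  x^+=-1.8467  v^+=-3.6539  a^+=-1.3060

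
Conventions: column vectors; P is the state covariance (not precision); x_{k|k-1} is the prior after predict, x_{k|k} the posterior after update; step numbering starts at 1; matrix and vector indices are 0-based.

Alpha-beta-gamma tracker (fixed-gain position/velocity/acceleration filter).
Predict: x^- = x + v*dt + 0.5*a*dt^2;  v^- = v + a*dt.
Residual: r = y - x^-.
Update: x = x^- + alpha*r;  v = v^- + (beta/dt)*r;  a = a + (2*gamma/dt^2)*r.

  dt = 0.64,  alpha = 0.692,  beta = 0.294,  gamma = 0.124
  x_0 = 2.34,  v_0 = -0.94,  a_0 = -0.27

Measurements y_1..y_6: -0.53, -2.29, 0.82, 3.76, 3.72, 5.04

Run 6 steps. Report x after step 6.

step 1: x_pred=1.6831  r=-2.2131  x^+=0.1516  v^+=-2.1294  a^+=-1.6100
step 2: x_pred=-1.5409  r=-0.7491  x^+=-2.0593  v^+=-3.5039  a^+=-2.0635
step 3: x_pred=-4.7244  r=5.5444  x^+=-0.8877  v^+=-2.2776  a^+=1.2935
step 4: x_pred=-2.0804  r=5.8404  x^+=1.9611  v^+=1.2332  a^+=4.8297
step 5: x_pred=3.7395  r=-0.0195  x^+=3.7260  v^+=4.3152  a^+=4.8179
step 6: x_pred=7.4744  r=-2.4344  x^+=5.7898  v^+=6.2803  a^+=3.3439

x_post = 5.7898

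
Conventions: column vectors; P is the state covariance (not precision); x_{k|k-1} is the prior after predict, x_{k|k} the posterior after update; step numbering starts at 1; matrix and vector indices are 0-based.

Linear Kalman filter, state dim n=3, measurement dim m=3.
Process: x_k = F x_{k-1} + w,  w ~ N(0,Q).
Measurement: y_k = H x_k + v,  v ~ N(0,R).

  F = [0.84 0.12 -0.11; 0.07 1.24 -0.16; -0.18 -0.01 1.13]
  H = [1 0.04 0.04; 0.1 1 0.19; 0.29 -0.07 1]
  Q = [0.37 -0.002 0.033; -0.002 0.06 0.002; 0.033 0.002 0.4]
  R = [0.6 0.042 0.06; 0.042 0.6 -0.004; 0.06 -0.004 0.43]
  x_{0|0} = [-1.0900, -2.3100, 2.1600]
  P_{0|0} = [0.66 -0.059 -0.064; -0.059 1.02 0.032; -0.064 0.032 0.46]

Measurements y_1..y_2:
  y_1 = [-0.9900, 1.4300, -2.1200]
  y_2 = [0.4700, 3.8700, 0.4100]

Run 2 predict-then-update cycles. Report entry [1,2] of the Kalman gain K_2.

K[1,2] = -0.1160

step 1: x^-=[-1.4304, -3.2863, 2.6601]  P^-=[0.8550 0.1388 -0.1811; 0.1388 1.6219 -0.0509; -0.1811 -0.0509 1.0340]  S=[1.4557 0.3021 0.1516; 0.3021 2.2693 0.0647; 0.1516 0.0647 1.4403]  K=[0.5872 0.0062 -0.0224; 0.0016 0.7197 -0.1187; -0.1829 0.0605 0.7004]  nu=[0.4654, 4.3539, -4.5953]  x^+=[-1.0273, 0.3936, -0.3802]  P^+=[0.3540 0.0076 -0.0766; 0.0076 0.4365 -0.0255; -0.0766 -0.0255 0.3104]
step 2: x^-=[-0.7739, 0.4770, -0.2486]  P^-=[0.6462 0.1120 -0.1375; 0.1120 0.7539 -0.1097; -0.1375 -0.1097 0.8396]  S=[1.2463 0.2237 0.1291; 0.2237 1.3662 0.0236; 0.1291 0.0236 1.2587]  K=[0.5150 0.0262 -0.0199; 0.0252 0.5427 -0.1160; -0.1625 0.0416 0.6573]  nu=[1.2347, 3.5176, 0.9165]  x^+=[-0.0641, 2.3107, 0.2996]  P^+=[0.3108 0.0190 -0.0666; 0.0190 0.3315 -0.0329; -0.0666 -0.0329 0.2898]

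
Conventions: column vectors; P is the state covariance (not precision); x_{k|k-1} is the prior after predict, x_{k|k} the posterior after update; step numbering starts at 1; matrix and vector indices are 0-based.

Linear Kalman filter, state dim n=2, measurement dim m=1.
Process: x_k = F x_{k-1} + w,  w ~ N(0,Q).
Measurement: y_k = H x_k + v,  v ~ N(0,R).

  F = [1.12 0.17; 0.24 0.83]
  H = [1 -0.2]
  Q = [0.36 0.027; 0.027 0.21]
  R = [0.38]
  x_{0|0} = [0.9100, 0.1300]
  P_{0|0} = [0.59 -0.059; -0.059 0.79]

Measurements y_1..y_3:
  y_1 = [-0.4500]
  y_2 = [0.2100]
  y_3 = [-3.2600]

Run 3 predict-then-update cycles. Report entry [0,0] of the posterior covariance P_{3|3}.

P_post[0,0] = 0.3179

step 1: x^-=[1.0413, 0.3263]  P^-=[1.1005 0.2398; 0.2398 0.7647]  S=[1.4151]  K=[0.7437; 0.0614]  nu=[-1.4260]  x^+=[-0.0193, 0.2388]  P^+=[0.3177 0.1752; 0.1752 0.7594]
step 2: x^-=[0.0190, 0.1935]  P^-=[0.8471 0.3896; 0.3896 0.8212]  S=[1.1042]  K=[0.6967; 0.2040]  nu=[0.2298]  x^+=[0.1790, 0.2404]  P^+=[0.3112 0.2326; 0.2326 0.7753]
step 3: x^-=[0.2414, 0.2425]  P^-=[0.8614 0.4458; 0.4458 0.8547]  S=[1.0973]  K=[0.7038; 0.2505]  nu=[-3.4529]  x^+=[-2.1887, -0.6223]  P^+=[0.3179 0.2523; 0.2523 0.7858]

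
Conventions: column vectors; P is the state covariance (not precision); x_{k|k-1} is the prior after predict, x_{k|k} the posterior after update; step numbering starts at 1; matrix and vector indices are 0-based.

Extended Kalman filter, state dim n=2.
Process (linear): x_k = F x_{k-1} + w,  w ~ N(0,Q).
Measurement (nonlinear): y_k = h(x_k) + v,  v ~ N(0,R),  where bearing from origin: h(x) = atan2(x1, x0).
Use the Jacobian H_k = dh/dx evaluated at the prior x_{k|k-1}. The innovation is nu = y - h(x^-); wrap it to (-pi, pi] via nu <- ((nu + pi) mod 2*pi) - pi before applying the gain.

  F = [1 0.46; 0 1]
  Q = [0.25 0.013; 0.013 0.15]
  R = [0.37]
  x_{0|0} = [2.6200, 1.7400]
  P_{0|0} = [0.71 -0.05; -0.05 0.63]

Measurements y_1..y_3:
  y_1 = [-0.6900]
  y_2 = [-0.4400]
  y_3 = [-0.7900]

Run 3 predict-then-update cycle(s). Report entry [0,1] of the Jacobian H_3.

H_jac[0,1] = 0.2048

step 1: x^-=[3.4204, 1.7400]  P^-=[1.0473 0.2528; 0.2528 0.7800]  H_jac=[-0.1182 0.2323]  S=[0.4128]  K=[-0.1575; 0.3665]  nu=[-1.1606]  x^+=[3.6032, 1.3147]  P^+=[1.0371 0.2766; 0.2766 0.7246]
step 2: x^-=[4.2080, 1.3147]  P^-=[1.6949 0.6229; 0.6229 0.8746]  H_jac=[-0.0676 0.2165]  S=[0.4005]  K=[0.0505; 0.3676]  nu=[-0.7428]  x^+=[4.1705, 1.0416]  P^+=[1.6939 0.6155; 0.6155 0.8204]
step 3: x^-=[4.6496, 1.0416]  P^-=[2.6837 1.0059; 1.0059 0.9704]  H_jac=[-0.0459 0.2048]  S=[0.3974]  K=[0.2085; 0.3839]  nu=[-1.0104]  x^+=[4.4389, 0.6537]  P^+=[2.6664 0.9741; 0.9741 0.9119]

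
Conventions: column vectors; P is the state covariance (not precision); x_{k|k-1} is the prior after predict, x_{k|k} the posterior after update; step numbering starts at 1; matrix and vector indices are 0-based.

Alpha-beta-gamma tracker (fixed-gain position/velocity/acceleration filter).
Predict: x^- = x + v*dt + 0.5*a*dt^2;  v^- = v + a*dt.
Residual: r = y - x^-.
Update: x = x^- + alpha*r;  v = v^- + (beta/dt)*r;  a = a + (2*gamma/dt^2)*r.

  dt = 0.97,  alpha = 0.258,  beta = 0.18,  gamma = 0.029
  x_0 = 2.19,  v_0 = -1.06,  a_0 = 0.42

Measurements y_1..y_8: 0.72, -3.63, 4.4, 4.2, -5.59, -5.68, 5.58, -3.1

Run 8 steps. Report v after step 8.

step 1: x_pred=1.3594  r=-0.6394  x^+=1.1944  v^+=-0.7712  a^+=0.3806
step 2: x_pred=0.6254  r=-4.2554  x^+=-0.4725  v^+=-1.1917  a^+=0.1183
step 3: x_pred=-1.5729  r=5.9729  x^+=-0.0319  v^+=0.0314  a^+=0.4865
step 4: x_pred=0.2274  r=3.9726  x^+=1.2523  v^+=1.2404  a^+=0.7313
step 5: x_pred=2.7996  r=-8.3896  x^+=0.6351  v^+=0.3930  a^+=0.2142
step 6: x_pred=1.1170  r=-6.7970  x^+=-0.6366  v^+=-0.6606  a^+=-0.2048
step 7: x_pred=-1.3737  r=6.9537  x^+=0.4203  v^+=0.4311  a^+=0.2238
step 8: x_pred=0.9439  r=-4.0439  x^+=-0.0995  v^+=-0.1021  a^+=-0.0254

v_post = -0.1021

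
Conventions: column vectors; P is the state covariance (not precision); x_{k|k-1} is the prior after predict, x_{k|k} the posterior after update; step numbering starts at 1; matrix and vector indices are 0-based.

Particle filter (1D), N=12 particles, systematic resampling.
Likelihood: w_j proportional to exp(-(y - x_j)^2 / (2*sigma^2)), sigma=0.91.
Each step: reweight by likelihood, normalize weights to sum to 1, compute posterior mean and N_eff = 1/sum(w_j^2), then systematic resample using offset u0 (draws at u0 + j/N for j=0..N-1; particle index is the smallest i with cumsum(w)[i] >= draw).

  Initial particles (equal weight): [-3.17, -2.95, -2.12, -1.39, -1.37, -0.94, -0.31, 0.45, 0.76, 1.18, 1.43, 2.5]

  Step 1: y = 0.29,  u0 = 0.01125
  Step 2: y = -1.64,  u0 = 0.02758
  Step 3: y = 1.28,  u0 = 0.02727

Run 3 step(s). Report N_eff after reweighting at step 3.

step 1: w=[0.0002, 0.0004, 0.0065, 0.0396, 0.0412, 0.0872, 0.1750, 0.2142, 0.1903, 0.1348, 0.0992, 0.0114]  mean=0.3073  Neff=6.5884  idx=[3, 5, 6, 6, 6, 7, 7, 8, 8, 9, 9, 10]
step 2: w=[0.3250, 0.2511, 0.1160, 0.1160, 0.1160, 0.0241, 0.0241, 0.0104, 0.0104, 0.0028, 0.0028, 0.0011]  mean=-0.7500  Neff=4.7510  idx=[0, 0, 0, 0, 1, 1, 1, 2, 3, 3, 4, 5]
step 3: w=[0.0078, 0.0078, 0.0078, 0.0078, 0.0294, 0.0294, 0.0294, 0.1252, 0.1252, 0.1252, 0.1252, 0.3800]  mean=-0.1103  Neff=4.7637  idx=[3, 6, 7, 8, 8, 9, 10, 10, 11, 11, 11, 11]

N_eff = 4.7637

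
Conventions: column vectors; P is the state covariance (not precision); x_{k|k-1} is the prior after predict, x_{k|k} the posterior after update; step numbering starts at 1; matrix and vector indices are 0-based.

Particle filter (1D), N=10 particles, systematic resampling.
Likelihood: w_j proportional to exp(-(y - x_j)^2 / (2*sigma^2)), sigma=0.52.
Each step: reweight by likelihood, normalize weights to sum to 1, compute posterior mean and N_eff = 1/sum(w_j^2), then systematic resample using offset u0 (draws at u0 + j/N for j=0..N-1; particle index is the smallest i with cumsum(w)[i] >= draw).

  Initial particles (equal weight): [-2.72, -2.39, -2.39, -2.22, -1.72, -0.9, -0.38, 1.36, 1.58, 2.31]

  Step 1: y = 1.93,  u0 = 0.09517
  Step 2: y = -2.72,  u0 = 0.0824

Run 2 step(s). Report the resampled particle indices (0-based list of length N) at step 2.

resampled_idx = [0, 0, 0, 0, 1, 1, 1, 1, 1, 4]

step 1: w=[0.0000, 0.0000, 0.0000, 0.0000, 0.0000, 0.0000, 0.0000, 0.2597, 0.3776, 0.3626]  mean=1.7875  Neff=2.9278  idx=[7, 7, 8, 8, 8, 8, 9, 9, 9, 9]
step 2: w=[0.4690, 0.4690, 0.0155, 0.0155, 0.0155, 0.0155, 0.0000, 0.0000, 0.0000, 0.0000]  mean=1.3736  Neff=2.2684  idx=[0, 0, 0, 0, 1, 1, 1, 1, 1, 4]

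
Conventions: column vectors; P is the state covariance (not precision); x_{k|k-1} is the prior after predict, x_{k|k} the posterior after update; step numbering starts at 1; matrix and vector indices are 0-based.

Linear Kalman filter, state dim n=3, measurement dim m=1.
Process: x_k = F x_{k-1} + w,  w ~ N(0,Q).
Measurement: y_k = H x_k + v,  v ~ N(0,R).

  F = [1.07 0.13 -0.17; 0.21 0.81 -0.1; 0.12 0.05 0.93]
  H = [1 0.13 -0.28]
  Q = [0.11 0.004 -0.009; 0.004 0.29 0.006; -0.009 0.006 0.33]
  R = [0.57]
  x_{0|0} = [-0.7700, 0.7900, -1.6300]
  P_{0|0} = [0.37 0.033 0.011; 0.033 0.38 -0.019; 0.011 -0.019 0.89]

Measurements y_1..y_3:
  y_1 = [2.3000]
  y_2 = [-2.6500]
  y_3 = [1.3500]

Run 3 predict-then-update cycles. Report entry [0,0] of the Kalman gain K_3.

step 1: x^-=[-0.4441, 0.6412, -1.5688]  P^-=[0.5718 0.1731 -0.0889; 0.1731 0.5784 -0.0607; -0.0889 -0.0607 1.1071]  S=[1.3375]  K=[0.4629; 0.1983; -0.3041]  nu=[2.2215]  x^+=[0.5842, 1.0818, -2.2444]  P^+=[0.2852 0.0503 0.0994; 0.0503 0.5258 0.0200; 0.0994 0.0200 0.9834]
step 2: x^-=[1.1473, 1.2234, -1.9631]  P^-=[0.4507 0.1679 -0.0218; 0.1679 0.6671 -0.0184; -0.0218 -0.0184 1.2106]  S=[1.1841]  K=[0.4042; 0.2194; -0.3067]  nu=[-4.5060]  x^+=[-0.6742, 0.2348, -0.5810]  P^+=[0.2572 0.0629 0.1250; 0.0629 0.6101 0.0613; 0.1250 0.0613 1.0992]
step 3: x^-=[-0.5921, 0.1067, -0.6095]  P^-=[0.4159 0.1739 -0.0127; 0.1739 0.7188 0.0105; -0.0127 0.0105 1.3203]  S=[1.1531]  K=[0.3834; 0.2293; -0.3304]  nu=[1.7575]  x^+=[0.0817, 0.5097, -1.1903]  P^+=[0.2464 0.0725 0.1334; 0.0725 0.6582 0.0979; 0.1334 0.0979 1.1944]

K[0,0] = 0.3834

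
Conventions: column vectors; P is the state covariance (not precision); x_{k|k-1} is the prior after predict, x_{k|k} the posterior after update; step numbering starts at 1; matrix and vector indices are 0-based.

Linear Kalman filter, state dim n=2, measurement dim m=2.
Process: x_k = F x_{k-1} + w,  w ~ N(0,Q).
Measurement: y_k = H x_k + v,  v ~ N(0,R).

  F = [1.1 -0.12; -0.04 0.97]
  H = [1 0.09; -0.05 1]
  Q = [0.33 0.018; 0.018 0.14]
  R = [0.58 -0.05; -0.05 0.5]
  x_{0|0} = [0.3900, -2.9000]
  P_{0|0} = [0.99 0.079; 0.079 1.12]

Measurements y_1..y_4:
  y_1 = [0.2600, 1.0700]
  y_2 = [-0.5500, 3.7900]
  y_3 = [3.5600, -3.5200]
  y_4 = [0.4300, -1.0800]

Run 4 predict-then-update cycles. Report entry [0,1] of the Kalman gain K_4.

step 1: x^-=[0.7770, -2.8286]  P^-=[1.5232 -0.0713; -0.0713 1.1893]  S=[2.1000 -0.0901; -0.0901 1.7002]  K=[0.7202 -0.0486; 0.0472 0.7041]  nu=[-0.2624, 3.9375]  x^+=[0.3968, -0.0687]  P^+=[0.4237 -0.0391; -0.0391 0.3477]
step 2: x^-=[0.4447, -0.0825]  P^-=[0.8580 -0.0830; -0.0830 0.4709]  S=[1.4268 -0.1332; -0.1332 0.9813]  K=[0.5916 -0.0480; 0.0169 0.4864]  nu=[-0.9873, 3.8948]  x^+=[-0.3264, 1.7951]  P^+=[0.3488 -0.0362; -0.0362 0.2405]
step 3: x^-=[-0.5745, 1.7543]  P^-=[0.7650 -0.0641; -0.0641 0.3697]  S=[1.3365 -0.1188; -0.1188 0.8780]  K=[0.5645 -0.0402; 0.0149 0.4267]  nu=[3.9766, -5.3030]  x^+=[1.8836, -0.4495]  P^+=[0.3323 -0.0317; -0.0317 0.2110]
step 4: x^-=[2.1259, -0.5113]  P^-=[0.7435 -0.0552; -0.0552 0.3415]  S=[1.3163 -0.1114; -0.1114 0.8489]  K=[0.5580 -0.0356; 0.0159 0.4077]  nu=[-1.6498, -0.4624]  x^+=[1.2216, -0.7261]  P^+=[0.3281 -0.0293; -0.0293 0.2016]

K[0,1] = -0.0356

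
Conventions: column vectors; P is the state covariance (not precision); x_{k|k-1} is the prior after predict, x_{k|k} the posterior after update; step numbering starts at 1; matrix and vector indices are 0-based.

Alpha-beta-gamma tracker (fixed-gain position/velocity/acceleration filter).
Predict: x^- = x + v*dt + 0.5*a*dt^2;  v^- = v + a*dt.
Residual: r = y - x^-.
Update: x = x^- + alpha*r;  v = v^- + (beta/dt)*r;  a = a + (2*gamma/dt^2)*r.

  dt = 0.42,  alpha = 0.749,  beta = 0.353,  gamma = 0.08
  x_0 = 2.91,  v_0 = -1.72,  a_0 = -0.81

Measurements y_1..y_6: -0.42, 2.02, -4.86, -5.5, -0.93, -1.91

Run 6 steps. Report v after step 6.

step 1: x_pred=2.1162  r=-2.5362  x^+=0.2166  v^+=-4.1918  a^+=-3.1104
step 2: x_pred=-1.8183  r=3.8383  x^+=1.0566  v^+=-2.2721  a^+=0.3711
step 3: x_pred=0.1350  r=-4.9950  x^+=-3.6062  v^+=-6.3145  a^+=-4.1595
step 4: x_pred=-6.6252  r=1.1252  x^+=-5.7824  v^+=-7.1158  a^+=-3.1390
step 5: x_pred=-9.0479  r=8.1179  x^+=-2.9676  v^+=-1.6112  a^+=4.2242
step 6: x_pred=-3.2717  r=1.3617  x^+=-2.2518  v^+=1.3075  a^+=5.4594

v_post = 1.3075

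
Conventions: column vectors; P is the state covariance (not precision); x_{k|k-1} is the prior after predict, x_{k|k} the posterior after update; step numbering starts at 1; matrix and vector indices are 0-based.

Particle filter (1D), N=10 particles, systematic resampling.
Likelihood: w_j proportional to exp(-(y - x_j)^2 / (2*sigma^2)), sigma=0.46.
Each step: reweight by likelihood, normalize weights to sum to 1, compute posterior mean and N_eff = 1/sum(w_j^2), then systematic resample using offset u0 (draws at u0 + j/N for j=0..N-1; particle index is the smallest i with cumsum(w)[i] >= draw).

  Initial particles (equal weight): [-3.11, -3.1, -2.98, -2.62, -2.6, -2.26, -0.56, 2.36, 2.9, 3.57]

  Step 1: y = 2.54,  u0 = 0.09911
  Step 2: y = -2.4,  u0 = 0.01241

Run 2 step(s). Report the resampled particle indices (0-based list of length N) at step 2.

step 1: w=[0.0000, 0.0000, 0.0000, 0.0000, 0.0000, 0.0000, 0.0000, 0.5311, 0.4221, 0.0467]  mean=2.6445  Neff=2.1623  idx=[7, 7, 7, 7, 7, 8, 8, 8, 8, 9]
step 2: w=[0.2000, 0.2000, 0.2000, 0.2000, 0.2000, 0.0000, 0.0000, 0.0000, 0.0000, 0.0000]  mean=2.3600  Neff=5.0000  idx=[0, 0, 1, 1, 2, 2, 3, 3, 4, 4]

resampled_idx = [0, 0, 1, 1, 2, 2, 3, 3, 4, 4]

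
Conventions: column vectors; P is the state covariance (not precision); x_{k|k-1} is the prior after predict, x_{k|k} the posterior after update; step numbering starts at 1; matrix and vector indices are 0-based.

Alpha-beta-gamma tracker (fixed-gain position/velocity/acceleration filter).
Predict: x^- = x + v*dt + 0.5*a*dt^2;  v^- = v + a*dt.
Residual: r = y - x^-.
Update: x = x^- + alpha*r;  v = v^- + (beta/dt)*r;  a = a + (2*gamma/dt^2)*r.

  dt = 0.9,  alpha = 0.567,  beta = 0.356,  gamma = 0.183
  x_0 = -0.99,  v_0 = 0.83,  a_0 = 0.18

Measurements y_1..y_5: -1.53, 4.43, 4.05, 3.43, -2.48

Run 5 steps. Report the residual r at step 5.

resid = -10.3893

step 1: x_pred=-0.1701  r=-1.3599  x^+=-0.9412  v^+=0.4541  a^+=-0.4345
step 2: x_pred=-0.7084  r=5.1384  x^+=2.2051  v^+=2.0956  a^+=1.8873
step 3: x_pred=4.8555  r=-0.8055  x^+=4.3988  v^+=3.4756  a^+=1.5234
step 4: x_pred=8.1438  r=-4.7138  x^+=5.4711  v^+=2.9821  a^+=-0.6065
step 5: x_pred=7.9093  r=-10.3893  x^+=2.0186  v^+=-1.6733  a^+=-5.3010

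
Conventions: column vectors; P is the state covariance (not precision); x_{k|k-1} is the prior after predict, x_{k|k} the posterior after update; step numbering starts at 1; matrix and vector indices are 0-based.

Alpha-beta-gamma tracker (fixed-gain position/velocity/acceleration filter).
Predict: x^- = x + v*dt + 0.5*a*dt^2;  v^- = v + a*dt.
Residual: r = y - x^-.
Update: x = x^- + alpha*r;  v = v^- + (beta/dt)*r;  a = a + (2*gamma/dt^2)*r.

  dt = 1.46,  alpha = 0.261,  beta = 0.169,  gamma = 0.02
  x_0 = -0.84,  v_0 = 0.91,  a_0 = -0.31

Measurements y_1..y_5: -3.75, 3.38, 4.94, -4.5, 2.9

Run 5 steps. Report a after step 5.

a_post = -0.2111

step 1: x_pred=0.1582  r=-3.9082  x^+=-0.8618  v^+=0.0050  a^+=-0.3833
step 2: x_pred=-1.2631  r=4.6431  x^+=-0.0512  v^+=-0.0172  a^+=-0.2962
step 3: x_pred=-0.3921  r=5.3321  x^+=0.9996  v^+=0.1675  a^+=-0.1962
step 4: x_pred=1.0351  r=-5.5351  x^+=-0.4095  v^+=-0.7596  a^+=-0.3000
step 5: x_pred=-1.8383  r=4.7383  x^+=-0.6016  v^+=-0.6491  a^+=-0.2111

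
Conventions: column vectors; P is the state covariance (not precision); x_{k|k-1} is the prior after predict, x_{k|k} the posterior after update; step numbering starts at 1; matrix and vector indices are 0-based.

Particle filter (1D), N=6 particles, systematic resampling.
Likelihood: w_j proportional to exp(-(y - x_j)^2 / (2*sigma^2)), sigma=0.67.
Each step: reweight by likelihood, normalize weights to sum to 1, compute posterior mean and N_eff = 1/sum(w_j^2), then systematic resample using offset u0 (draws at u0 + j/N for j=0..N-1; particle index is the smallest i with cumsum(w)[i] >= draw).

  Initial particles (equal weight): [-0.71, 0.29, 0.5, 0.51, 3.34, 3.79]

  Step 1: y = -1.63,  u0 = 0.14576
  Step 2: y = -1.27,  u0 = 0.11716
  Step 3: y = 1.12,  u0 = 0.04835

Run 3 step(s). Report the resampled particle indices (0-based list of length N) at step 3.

step 1: w=[0.9308, 0.0394, 0.0153, 0.0146, 0.0000, 0.0000]  mean=-0.6344  Neff=1.1515  idx=[0, 0, 0, 0, 0, 2]
step 2: w=[0.1983, 0.1983, 0.1983, 0.1983, 0.1983, 0.0086]  mean=-0.6996  Neff=5.0850  idx=[0, 1, 2, 3, 3, 4]
step 3: w=[0.1667, 0.1667, 0.1667, 0.1667, 0.1667, 0.1667]  mean=-0.7100  Neff=6.0000  idx=[0, 1, 2, 3, 4, 5]

resampled_idx = [0, 1, 2, 3, 4, 5]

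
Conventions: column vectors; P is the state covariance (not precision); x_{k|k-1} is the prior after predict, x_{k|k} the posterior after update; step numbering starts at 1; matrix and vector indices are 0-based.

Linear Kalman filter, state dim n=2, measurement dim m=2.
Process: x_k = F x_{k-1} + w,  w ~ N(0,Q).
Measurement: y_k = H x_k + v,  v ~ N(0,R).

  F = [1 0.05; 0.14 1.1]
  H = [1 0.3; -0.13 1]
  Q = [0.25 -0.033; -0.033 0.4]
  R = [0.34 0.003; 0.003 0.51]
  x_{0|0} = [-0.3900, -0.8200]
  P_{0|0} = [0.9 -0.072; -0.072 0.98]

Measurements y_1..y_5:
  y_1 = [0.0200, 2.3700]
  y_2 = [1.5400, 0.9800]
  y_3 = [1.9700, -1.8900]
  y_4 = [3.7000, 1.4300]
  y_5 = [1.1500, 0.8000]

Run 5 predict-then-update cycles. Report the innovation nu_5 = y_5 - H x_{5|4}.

innov = [-1.9135, -0.5415]

step 1: x^-=[-0.4310, -0.9566]  P^-=[1.1452 0.0672; 0.0672 1.5813]  S=[1.6679 0.3931; 0.3931 2.0931]  K=[0.7407 -0.1781; 0.1545 0.7223]  nu=[0.7380, 3.2706]  x^+=[-0.4669, 1.5196]  P^+=[0.2675 -0.0539; -0.0539 0.3618]
step 2: x^-=[-0.3910, 1.6062]  P^-=[0.5130 -0.0353; -0.0353 0.8265]  S=[0.9062 0.1504; 0.1504 1.3543]  K=[0.5775 -0.1394; 0.1354 0.5986]  nu=[1.4491, -0.6770]  x^+=[0.5403, 1.3971]  P^+=[0.2086 -0.0422; -0.0422 0.3002]
step 3: x^-=[0.6102, 1.6124]  P^-=[0.4551 -0.0340; -0.0340 0.7543]  S=[0.8426 0.1374; 0.1374 1.2809]  K=[0.5495 -0.1317; 0.1339 0.5780]  nu=[0.8761, -3.4231]  x^+=[1.5425, -0.2488]  P^+=[0.1984 -0.0397; -0.0397 0.2900]
step 4: x^-=[1.5301, -0.0578]  P^-=[0.4451 -0.0333; -0.0333 0.7426]  S=[0.8320 0.1359; 0.1359 1.2687]  K=[0.5443 -0.1301; 0.1339 0.5743]  nu=[2.1872, 1.6867]  x^+=[2.5010, 1.2039]  P^+=[0.1964 -0.0392; -0.0392 0.2882]
step 5: x^-=[2.5612, 1.6744]  P^-=[0.4432 -0.0331; -0.0331 0.7405]  S=[0.8300 0.1358; 0.1358 1.2666]  K=[0.5433 -0.1298; 0.1340 0.5737]  nu=[-1.9135, -0.5415]  x^+=[1.5919, 1.1074]  P^+=[0.1960 -0.0391; -0.0391 0.2879]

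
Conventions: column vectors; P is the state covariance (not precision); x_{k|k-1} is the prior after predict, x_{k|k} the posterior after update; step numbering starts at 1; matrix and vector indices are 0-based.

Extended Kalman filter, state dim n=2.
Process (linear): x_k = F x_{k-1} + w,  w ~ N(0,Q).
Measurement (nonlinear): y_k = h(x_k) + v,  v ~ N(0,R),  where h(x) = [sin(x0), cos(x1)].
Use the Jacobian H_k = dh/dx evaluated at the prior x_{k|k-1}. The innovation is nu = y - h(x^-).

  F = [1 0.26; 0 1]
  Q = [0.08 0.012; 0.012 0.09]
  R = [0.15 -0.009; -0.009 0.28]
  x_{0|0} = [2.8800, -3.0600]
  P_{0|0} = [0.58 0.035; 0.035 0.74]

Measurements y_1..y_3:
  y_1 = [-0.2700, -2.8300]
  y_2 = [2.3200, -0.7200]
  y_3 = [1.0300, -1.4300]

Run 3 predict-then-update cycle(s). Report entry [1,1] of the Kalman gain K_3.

step 1: x^-=[2.0844, -3.0600]  P^-=[0.7282 0.2394; 0.2394 0.8300]  H_jac=[-0.4913 0.0000; 0.0000 0.0815]  S=[0.3258 -0.0186; -0.0186 0.2855]  K=[-1.0984 -0.0032; -0.3488 0.2142]  nu=[-1.1410, -1.8333]  x^+=[3.3435, -3.0548]  P^+=[0.3353 0.1104; 0.1104 0.7745]
step 2: x^-=[2.5492, -3.0548]  P^-=[0.5251 0.3238; 0.3238 0.8645]  H_jac=[-0.8296 0.0000; 0.0000 0.0867]  S=[0.5114 -0.0323; -0.0323 0.2865]  K=[-0.8517 0.0020; -0.5124 0.2039]  nu=[1.7617, 0.2762]  x^+=[1.0494, -3.9011]  P^+=[0.1540 0.0949; 0.0949 0.7116]
step 3: x^-=[0.0351, -3.9011]  P^-=[0.3314 0.2919; 0.2919 0.8016]  H_jac=[0.9994 0.0000; 0.0000 -0.6886]  S=[0.4810 -0.2098; -0.2098 0.6600]  K=[0.6453 -0.0993; 0.2805 -0.7470]  nu=[0.9949, -0.7048]  x^+=[0.7471, -3.0955]  P^+=[0.0977 0.0488; 0.0488 0.3074]

K[1,1] = -0.7470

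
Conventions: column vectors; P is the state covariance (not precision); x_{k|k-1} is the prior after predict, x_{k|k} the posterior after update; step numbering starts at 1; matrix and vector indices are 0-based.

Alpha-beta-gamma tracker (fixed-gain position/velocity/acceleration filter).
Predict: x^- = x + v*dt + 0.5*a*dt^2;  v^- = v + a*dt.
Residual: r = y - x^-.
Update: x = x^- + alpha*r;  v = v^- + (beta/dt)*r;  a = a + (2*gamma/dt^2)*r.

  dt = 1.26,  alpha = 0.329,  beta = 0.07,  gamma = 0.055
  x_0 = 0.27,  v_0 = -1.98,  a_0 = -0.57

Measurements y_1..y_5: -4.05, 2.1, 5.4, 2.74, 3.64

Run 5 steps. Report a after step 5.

a_post = 1.9523

step 1: x_pred=-2.6773  r=-1.3727  x^+=-3.1289  v^+=-2.7745  a^+=-0.6651
step 2: x_pred=-7.1527  r=9.2527  x^+=-4.1086  v^+=-3.0985  a^+=-0.0240
step 3: x_pred=-8.0317  r=13.4317  x^+=-3.6127  v^+=-2.3825  a^+=0.9066
step 4: x_pred=-5.8950  r=8.6350  x^+=-3.0541  v^+=-0.7605  a^+=1.5049
step 5: x_pred=-2.8177  r=6.4577  x^+=-0.6931  v^+=1.4945  a^+=1.9523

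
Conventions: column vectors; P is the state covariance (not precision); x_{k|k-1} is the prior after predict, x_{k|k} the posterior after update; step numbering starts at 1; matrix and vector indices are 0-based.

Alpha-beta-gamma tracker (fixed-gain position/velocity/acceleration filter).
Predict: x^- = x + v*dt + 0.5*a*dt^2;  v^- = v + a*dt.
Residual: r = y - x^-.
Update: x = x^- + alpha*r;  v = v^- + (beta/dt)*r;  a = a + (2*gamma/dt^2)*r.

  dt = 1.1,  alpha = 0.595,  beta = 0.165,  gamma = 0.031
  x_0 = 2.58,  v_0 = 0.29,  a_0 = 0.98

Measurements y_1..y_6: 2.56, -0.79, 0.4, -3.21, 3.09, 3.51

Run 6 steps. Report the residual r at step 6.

resid = -0.6398

step 1: x_pred=3.4919  r=-0.9319  x^+=2.9374  v^+=1.2282  a^+=0.9322
step 2: x_pred=4.8525  r=-5.6425  x^+=1.4952  v^+=1.4073  a^+=0.6431
step 3: x_pred=3.4323  r=-3.0323  x^+=1.6281  v^+=1.6599  a^+=0.4878
step 4: x_pred=3.7491  r=-6.9591  x^+=-0.3916  v^+=1.1526  a^+=0.1312
step 5: x_pred=0.9556  r=2.1344  x^+=2.2256  v^+=1.6170  a^+=0.2405
step 6: x_pred=4.1498  r=-0.6398  x^+=3.7691  v^+=1.7856  a^+=0.2078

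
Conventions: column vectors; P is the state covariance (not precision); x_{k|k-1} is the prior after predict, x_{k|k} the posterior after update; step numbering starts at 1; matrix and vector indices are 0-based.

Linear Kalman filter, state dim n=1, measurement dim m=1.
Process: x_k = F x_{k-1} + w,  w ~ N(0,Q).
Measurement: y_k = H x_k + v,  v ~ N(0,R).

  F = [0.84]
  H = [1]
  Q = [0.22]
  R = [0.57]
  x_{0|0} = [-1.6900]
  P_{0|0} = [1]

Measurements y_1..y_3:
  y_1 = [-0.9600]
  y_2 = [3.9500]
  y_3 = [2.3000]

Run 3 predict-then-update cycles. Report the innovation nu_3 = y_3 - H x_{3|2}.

step 1: x^-=[-1.4196]  P^-=[0.9256]  S=[1.4956]  K=[0.6189]  nu=[0.4596]  x^+=[-1.1352]  P^+=[0.3528]
step 2: x^-=[-0.9535]  P^-=[0.4689]  S=[1.0389]  K=[0.4513]  nu=[4.9035]  x^+=[1.2597]  P^+=[0.2573]
step 3: x^-=[1.0581]  P^-=[0.4015]  S=[0.9715]  K=[0.4133]  nu=[1.2419]  x^+=[1.5714]  P^+=[0.2356]

innov = [1.2419]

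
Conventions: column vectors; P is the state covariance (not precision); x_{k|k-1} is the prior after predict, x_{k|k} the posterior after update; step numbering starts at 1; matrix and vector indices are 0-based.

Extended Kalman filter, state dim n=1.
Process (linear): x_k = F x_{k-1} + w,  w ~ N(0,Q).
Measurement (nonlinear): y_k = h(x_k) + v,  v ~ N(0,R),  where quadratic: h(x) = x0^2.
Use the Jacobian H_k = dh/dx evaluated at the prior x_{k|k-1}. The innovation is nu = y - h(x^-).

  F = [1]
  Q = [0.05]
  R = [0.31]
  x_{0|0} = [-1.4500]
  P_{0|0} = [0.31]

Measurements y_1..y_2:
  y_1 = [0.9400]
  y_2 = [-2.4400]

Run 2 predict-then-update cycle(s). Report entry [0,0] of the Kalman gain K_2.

K[0,0] = -0.2576

step 1: x^-=[-1.4500]  P^-=[0.3600]  H_jac=[-2.9000]  S=[3.3376]  K=[-0.3128]  nu=[-1.1625]  x^+=[-1.0864]  P^+=[0.0334]
step 2: x^-=[-1.0864]  P^-=[0.0834]  H_jac=[-2.1727]  S=[0.7039]  K=[-0.2576]  nu=[-3.6202]  x^+=[-0.1540]  P^+=[0.0367]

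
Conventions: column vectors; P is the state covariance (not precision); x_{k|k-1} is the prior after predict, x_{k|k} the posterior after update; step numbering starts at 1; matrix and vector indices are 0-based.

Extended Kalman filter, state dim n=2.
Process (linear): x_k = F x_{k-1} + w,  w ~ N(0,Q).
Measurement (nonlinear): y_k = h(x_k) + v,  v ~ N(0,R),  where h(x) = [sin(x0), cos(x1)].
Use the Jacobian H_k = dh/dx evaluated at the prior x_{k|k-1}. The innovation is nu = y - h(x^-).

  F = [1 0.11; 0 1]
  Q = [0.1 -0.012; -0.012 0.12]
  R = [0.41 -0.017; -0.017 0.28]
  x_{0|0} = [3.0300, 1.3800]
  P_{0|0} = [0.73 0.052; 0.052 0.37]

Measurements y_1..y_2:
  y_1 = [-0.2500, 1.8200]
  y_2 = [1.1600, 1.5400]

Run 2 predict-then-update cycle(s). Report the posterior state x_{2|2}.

step 1: x^-=[3.1818, 1.3800]  P^-=[0.8459 0.0807; 0.0807 0.4900]  H_jac=[-0.9992 0.0000; 0.0000 -0.9819]  S=[1.2546 0.0622; 0.0622 0.7524]  K=[-0.6713 -0.0498; -0.0327 -0.6367]  nu=[-0.2098, 1.6304]  x^+=[3.2414, 0.3487]  P^+=[0.2746 0.0026; 0.0026 0.1810]
step 2: x^-=[3.2797, 0.3487]  P^-=[0.3774 0.0105; 0.0105 0.3010]  H_jac=[-0.9905 0.0000; 0.0000 -0.3417]  S=[0.7802 -0.0134; -0.0134 0.3151]  K=[-0.4796 -0.0319; -0.0190 -0.3272]  nu=[1.2977, 0.6002]  x^+=[2.6382, 0.1277]  P^+=[0.1980 0.0022; 0.0022 0.2672]

x_post = [2.6382, 0.1277]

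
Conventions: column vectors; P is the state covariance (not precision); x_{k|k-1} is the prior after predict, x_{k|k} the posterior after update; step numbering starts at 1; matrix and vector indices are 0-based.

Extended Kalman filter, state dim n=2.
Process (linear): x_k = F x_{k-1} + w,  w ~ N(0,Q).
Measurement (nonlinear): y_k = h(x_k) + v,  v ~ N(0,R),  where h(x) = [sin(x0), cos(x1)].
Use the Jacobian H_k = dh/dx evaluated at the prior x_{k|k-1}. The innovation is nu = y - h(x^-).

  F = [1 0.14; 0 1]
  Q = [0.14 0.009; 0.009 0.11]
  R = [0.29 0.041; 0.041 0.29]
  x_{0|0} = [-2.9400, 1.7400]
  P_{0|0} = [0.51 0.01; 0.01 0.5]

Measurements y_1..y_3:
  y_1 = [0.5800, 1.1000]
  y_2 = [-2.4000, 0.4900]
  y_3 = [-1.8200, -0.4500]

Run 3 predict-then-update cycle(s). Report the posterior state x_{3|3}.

x_post = [-1.5024, 1.4758]

step 1: x^-=[-2.6964, 1.7400]  P^-=[0.6626 0.0890; 0.0890 0.6100]  H_jac=[-0.9025 0.0000; 0.0000 -0.9857]  S=[0.8297 0.1202; 0.1202 0.8827]  K=[-0.7206 -0.0013; 0.0019 -0.6814]  nu=[1.0106, 1.2684]  x^+=[-3.4262, 0.8776]  P^+=[0.2316 0.0303; 0.0303 0.2004]
step 2: x^-=[-3.3034, 0.8776]  P^-=[0.3840 0.0674; 0.0674 0.3104]  H_jac=[-0.9869 0.0000; 0.0000 -0.7692]  S=[0.6640 0.0922; 0.0922 0.4736]  K=[-0.5710 0.0016; -0.0311 -0.4980]  nu=[-2.5611, -0.1490]  x^+=[-1.8413, 1.0313]  P^+=[0.1677 0.0298; 0.0298 0.1894]
step 3: x^-=[-1.6970, 1.0313]  P^-=[0.3198 0.0653; 0.0653 0.2994]  H_jac=[-0.1258 0.0000; 0.0000 -0.8580]  S=[0.2951 0.0481; 0.0481 0.5104]  K=[-0.1203 -0.0985; 0.0550 -0.5085]  nu=[-0.8279, -0.9637]  x^+=[-1.5024, 1.4758]  P^+=[0.3094 0.0390; 0.0390 0.1692]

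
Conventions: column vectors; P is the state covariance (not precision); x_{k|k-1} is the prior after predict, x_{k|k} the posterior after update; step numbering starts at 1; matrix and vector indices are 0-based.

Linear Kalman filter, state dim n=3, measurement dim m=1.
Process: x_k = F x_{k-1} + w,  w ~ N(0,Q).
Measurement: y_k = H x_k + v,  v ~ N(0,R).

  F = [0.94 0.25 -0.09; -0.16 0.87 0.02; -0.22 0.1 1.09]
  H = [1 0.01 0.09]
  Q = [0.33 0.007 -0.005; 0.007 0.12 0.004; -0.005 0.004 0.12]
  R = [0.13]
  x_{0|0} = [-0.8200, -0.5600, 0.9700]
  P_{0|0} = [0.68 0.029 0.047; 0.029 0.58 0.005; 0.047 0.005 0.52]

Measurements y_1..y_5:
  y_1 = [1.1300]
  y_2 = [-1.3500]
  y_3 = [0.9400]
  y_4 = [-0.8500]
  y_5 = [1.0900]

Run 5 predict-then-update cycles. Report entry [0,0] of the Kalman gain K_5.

K[0,0] = 0.7889

step 1: x^-=[-0.9981, -0.3366, 1.1817]  P^-=[0.9768 0.0537 -0.1306; 0.0537 0.5684 0.0801; -0.1306 0.0801 0.7538]  S=[1.0906]  K=[0.8853; 0.0610; -0.0568]  nu=[2.0251]  x^+=[0.7947, -0.2130, 1.0667]  P^+=[0.1220 -0.0053 -0.0757; -0.0053 0.5644 0.0838; -0.0757 0.0838 0.7503]
step 2: x^-=[0.5978, -0.2911, 0.9665]  P^-=[0.4857 0.0973 -0.1469; 0.0973 0.5554 0.1681; -0.1469 0.1681 1.0778]  S=[0.6003]  K=[0.7887; 0.1966; -0.0804]  nu=[-2.0319]  x^+=[-1.0047, -0.6905, 1.1299]  P^+=[0.1123 0.0043 -0.1089; 0.0043 0.5323 0.1775; -0.1089 0.1775 1.0739]
step 3: x^-=[-1.2188, -0.4174, 1.3835]  P^-=[0.4836 0.0906 -0.1870; 0.0906 0.5319 0.2650; -0.1870 0.2650 1.4974]  S=[0.5944]  K=[0.7868; 0.2015; -0.0835]  nu=[2.0384]  x^+=[0.3851, -0.0066, 1.2134]  P^+=[0.1156 -0.0036 -0.1480; -0.0036 0.5077 0.2750; -0.1480 0.2750 1.4933]
step 4: x^-=[0.2511, -0.0431, 1.2372]  P^-=[0.4870 0.0695 -0.2450; 0.0695 0.5194 0.3733; -0.2450 0.3733 2.0359]  S=[0.5915]  K=[0.7872; 0.1830; -0.0981]  nu=[-1.2120]  x^+=[-0.7030, -0.2649, 1.3561]  P^+=[0.1204 -0.0158 -0.1993; -0.0158 0.4996 0.3839; -0.1993 0.3839 2.0302]
step 5: x^-=[-0.8491, -0.0909, 1.6063]  P^-=[0.4931 0.0469 -0.3242; 0.0469 0.5210 0.4997; -0.3242 0.4997 2.7229]  S=[0.5887]  K=[0.7889; 0.1649; -0.1259]  nu=[1.7954]  x^+=[0.5673, 0.2052, 1.3802]  P^+=[0.1268 -0.0297 -0.2657; -0.0297 0.5050 0.5119; -0.2657 0.5119 2.7136]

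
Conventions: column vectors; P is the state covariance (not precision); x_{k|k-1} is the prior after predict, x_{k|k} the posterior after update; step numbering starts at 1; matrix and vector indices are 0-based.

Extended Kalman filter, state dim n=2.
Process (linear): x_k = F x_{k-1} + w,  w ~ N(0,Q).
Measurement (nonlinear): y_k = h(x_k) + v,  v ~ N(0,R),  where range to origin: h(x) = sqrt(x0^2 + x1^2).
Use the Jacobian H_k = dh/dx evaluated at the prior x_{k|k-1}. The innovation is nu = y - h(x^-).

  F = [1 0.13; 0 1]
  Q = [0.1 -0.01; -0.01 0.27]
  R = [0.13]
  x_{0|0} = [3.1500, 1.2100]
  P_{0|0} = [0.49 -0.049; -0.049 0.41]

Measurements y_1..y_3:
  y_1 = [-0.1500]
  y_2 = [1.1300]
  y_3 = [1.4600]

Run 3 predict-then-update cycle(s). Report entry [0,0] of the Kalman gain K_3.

K[0,0] = 0.5844

step 1: x^-=[3.3073, 1.2100]  P^-=[0.5842 -0.0057; -0.0057 0.6800]  H_jac=[0.9391 0.3436]  S=[0.7218]  K=[0.7573; 0.3163]  nu=[-3.6717]  x^+=[0.5266, 0.0488]  P^+=[0.1702 -0.1786; -0.1786 0.6078]
step 2: x^-=[0.5329, 0.0488]  P^-=[0.2340 -0.1096; -0.1096 0.8778]  H_jac=[0.9958 0.0912]  S=[0.3495]  K=[0.6383; -0.0833]  nu=[0.5949]  x^+=[0.9126, -0.0007]  P^+=[0.0917 -0.0910; -0.0910 0.8754]
step 3: x^-=[0.9125, -0.0007]  P^-=[0.1828 0.0128; 0.0128 1.1454]  H_jac=[1.0000 -0.0008]  S=[0.3128]  K=[0.5844; 0.0379]  nu=[0.5475]  x^+=[1.2324, 0.0200]  P^+=[0.0760 0.0059; 0.0059 1.1449]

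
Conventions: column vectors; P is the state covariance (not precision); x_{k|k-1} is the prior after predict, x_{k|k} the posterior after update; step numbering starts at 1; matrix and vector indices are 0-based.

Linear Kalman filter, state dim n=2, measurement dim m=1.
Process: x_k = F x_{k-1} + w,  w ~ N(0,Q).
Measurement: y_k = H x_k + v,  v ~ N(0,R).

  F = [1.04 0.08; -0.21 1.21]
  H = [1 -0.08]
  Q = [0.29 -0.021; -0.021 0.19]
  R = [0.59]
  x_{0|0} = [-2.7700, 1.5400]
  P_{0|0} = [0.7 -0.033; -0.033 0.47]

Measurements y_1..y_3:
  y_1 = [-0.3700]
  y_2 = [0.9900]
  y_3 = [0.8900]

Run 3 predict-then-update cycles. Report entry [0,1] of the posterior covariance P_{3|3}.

step 1: x^-=[-2.7576, 2.4451]  P^-=[1.0446 -0.1694; -0.1694 0.9258]  S=[1.6677]  K=[0.6345; -0.1460]  nu=[2.5832]  x^+=[-1.1185, 2.0680]  P^+=[0.3732 -0.0149; -0.0149 0.8902]
step 2: x^-=[-0.9978, 2.7372]  P^-=[0.6969 -0.0348; -0.0348 1.5174]  S=[1.3021]  K=[0.5373; -0.1200]  nu=[2.2067]  x^+=[0.1879, 2.4725]  P^+=[0.3209 0.0491; 0.0491 1.4987]
step 3: x^-=[0.3932, 2.9522]  P^-=[0.6549 0.1150; 0.1150 2.3734]  S=[1.2417]  K=[0.5200; -0.0603]  nu=[0.7329]  x^+=[0.7744, 2.9080]  P^+=[0.3191 0.1539; 0.1539 2.3689]

P_post[0,1] = 0.1539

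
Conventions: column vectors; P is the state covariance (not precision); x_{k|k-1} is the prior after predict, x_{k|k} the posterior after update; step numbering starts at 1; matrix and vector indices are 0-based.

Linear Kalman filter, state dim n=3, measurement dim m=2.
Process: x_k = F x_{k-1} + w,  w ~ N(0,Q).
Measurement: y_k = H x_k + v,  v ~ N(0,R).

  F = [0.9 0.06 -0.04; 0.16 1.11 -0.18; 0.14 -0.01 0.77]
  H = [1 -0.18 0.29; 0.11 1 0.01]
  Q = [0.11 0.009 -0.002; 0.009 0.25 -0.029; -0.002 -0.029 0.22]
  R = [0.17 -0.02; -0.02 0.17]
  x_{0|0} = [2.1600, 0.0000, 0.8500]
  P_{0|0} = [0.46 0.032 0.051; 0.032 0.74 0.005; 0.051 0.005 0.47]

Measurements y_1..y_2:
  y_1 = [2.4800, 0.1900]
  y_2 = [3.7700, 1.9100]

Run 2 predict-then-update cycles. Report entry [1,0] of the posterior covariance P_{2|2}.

step 1: x^-=[1.9100, 0.1926, 0.9569]  P^-=[0.4858 0.1513 0.0763; 0.1513 1.1952 -0.0778; 0.0763 -0.0778 0.5186]  S=[0.7360 -0.0511; -0.0511 1.4030]  K=[0.6649 0.1707; -0.0576 0.8611; 0.3247 -0.0340]  nu=[0.3272, -0.2223]  x^+=[2.0896, -0.0176, 1.0707]  P^+=[0.1311 0.0020 -0.0728; 0.0020 0.1474 -0.0086; -0.0728 -0.0086 0.4382]
step 2: x^-=[1.8368, 0.1220, 1.1171]  P^-=[0.2229 0.0556 -0.0495; 0.0556 0.4575 -0.1027; -0.0495 -0.1027 0.4669]  S=[0.4090 -0.0536; -0.0536 0.6404]  K=[0.5073 0.1669; -0.0439 0.7188; 0.2366 -0.1417]  nu=[1.6312, 1.5747]  x^+=[2.9271, 1.1823, 1.2799]  P^+=[0.1089 0.0071 -0.0852; 0.0071 0.1225 -0.0237; -0.0852 -0.0237 0.4275]

P_post[1,0] = 0.0071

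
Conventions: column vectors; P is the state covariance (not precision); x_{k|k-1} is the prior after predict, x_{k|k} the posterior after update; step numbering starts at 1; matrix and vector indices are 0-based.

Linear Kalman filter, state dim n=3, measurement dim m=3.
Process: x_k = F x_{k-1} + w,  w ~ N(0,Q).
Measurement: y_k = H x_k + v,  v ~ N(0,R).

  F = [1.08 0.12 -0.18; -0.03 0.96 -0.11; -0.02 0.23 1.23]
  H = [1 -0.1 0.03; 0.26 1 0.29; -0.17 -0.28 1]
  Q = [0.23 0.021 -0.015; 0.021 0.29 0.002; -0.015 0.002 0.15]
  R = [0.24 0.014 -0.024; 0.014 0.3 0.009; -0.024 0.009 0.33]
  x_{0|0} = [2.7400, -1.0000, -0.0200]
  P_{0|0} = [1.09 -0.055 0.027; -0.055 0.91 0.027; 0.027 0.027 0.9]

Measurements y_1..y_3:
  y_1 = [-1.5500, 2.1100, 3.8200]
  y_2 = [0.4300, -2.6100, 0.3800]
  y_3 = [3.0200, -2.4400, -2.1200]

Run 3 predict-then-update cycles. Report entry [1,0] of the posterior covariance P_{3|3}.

P_post[1,0] = -0.0036

step 1: x^-=[2.8428, -1.0400, -0.3094]  P^-=[1.5177 0.0434 -0.1874; 0.0434 1.1382 0.1135; -0.1874 0.1135 1.5746]  S=[1.7499 0.2951 -0.4131; 0.2951 1.7334 0.1341; -0.4131 0.1341 2.0420]  K=[0.8330 0.0843 -0.0611; -0.2077 0.7325 -0.1942; 0.0554 0.2320 0.7671]  nu=[-4.4875, 2.5006, 4.3215]  x^+=[-0.9486, 0.8843, 3.3374]  P^+=[0.2015 -0.0134 -0.0089; -0.0134 0.2169 0.0059; -0.0089 0.0059 0.2541]
step 2: x^-=[-1.5191, 0.5102, 4.3274]  P^-=[0.4761 0.0305 -0.0841; 0.0305 0.4926 0.0231; -0.0841 0.0231 0.5498]  S=[0.7102 0.0980 -0.1689; 0.0980 0.8876 0.0056; -0.1689 0.0056 0.9508]  K=[0.6352 0.0767 -0.0702; -0.1435 0.5883 -0.1551; 0.0173 0.1754 0.5886]  nu=[1.8703, -3.9802, -4.0627]  x^+=[-0.3509, -1.4693, 1.2702]  P^+=[0.1551 -0.0053 -0.0129; -0.0053 0.1730 0.0051; -0.0129 0.0051 0.1946]
step 3: x^-=[-0.7839, -1.5397, 1.2314]  P^-=[0.4231 0.0348 -0.0746; 0.0348 0.4511 0.0204; -0.0746 0.0204 0.4572]  S=[0.6564 0.0945 -0.1551; 0.0945 0.8368 -0.0088; -0.1551 -0.0088 0.8520]  K=[0.6076 0.0778 -0.0719; -0.1323 0.5703 -0.1494; 0.0101 0.1643 0.5483]  nu=[3.6130, -1.0536, -3.9158]  x^+=[1.6111, -2.0334, -1.0523]  P^+=[0.1487 -0.0036 -0.0134; -0.0036 0.1673 0.0052; -0.0134 0.0052 0.1814]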